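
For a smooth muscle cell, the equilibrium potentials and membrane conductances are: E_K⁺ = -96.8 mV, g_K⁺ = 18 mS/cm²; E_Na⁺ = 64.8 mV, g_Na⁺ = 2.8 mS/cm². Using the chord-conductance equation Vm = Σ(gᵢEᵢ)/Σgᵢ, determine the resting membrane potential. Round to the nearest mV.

-75 mV

Σ gᵢEᵢ = 18·(-96.8) + 2.8·(64.8) = -1560.96
Σ gᵢ = 18 + 2.8 = 20.8
Vm = -1560.96 / 20.8 = -75.05 mV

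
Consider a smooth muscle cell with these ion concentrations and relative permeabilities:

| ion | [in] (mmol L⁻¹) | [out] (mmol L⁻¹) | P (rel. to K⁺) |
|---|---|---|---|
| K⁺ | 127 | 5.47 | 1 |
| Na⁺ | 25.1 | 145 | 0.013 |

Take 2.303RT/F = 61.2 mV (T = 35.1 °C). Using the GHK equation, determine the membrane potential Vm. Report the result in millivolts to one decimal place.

-75.8 mV

Vm = 61.2 · log₁₀[(Σ P·[cation]ₒ + Σ P·[anion]ᵢ) / (Σ P·[cation]ᵢ + Σ P·[anion]ₒ)]
Numerator = 1×5.47 + 0.013×145 = 7.355
Denominator = 1×127 + 0.013×25.1 = 127.3
Vm = 61.2 · log₁₀(0.057765) = 61.2 × (-1.2383) = -75.79 mV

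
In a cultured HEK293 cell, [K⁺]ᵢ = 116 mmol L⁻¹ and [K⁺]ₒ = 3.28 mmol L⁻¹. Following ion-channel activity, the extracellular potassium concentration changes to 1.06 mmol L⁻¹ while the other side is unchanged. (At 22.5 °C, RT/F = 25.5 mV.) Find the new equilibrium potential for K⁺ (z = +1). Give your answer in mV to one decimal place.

After the shift: [K⁺]_out = 1.06, [K⁺]_in = 116 mmol L⁻¹.
E_new = (25.5/1)·ln(1.06/116) = 25.50 · (-4.6953) = -119.73 mV

-119.7 mV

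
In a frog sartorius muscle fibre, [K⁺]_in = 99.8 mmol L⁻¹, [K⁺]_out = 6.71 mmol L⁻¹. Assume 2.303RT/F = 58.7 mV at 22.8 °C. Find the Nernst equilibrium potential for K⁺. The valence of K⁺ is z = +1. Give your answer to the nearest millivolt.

-69 mV

E = (58.7/z) · log₁₀([K⁺]_out/[K⁺]_in) with z = +1.
= (58.7/1) · log₁₀(6.71/99.8) = 58.70 · log₁₀(0.06723)
= 58.70 · (-1.1724) = -68.82 mV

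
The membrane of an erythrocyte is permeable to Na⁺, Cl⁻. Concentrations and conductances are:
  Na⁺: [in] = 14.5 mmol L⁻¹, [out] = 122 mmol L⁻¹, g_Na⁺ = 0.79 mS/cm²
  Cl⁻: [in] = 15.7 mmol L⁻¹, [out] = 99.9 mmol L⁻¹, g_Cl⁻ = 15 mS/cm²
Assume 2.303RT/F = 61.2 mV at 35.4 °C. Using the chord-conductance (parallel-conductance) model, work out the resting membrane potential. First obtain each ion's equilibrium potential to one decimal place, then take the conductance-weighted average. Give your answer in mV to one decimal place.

-43.9 mV

E_Na⁺ = (61.2/1)·log₁₀(122/14.5) = 56.6 mV
E_Cl⁻ = (61.2/-1)·log₁₀(99.9/15.7) = -49.2 mV
Vm = (Σ gᵢEᵢ)/(Σ gᵢ) = (0.79·56.6 + 15·-49.2) / (0.79 + 15)
= -693.29 / 15.79 = -43.91 mV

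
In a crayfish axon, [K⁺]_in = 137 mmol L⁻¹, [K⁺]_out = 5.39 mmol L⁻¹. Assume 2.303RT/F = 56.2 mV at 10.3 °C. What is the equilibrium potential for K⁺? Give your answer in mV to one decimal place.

-79.0 mV

E = (56.2/z) · log₁₀([K⁺]_out/[K⁺]_in) with z = +1.
= (56.2/1) · log₁₀(5.39/137) = 56.20 · log₁₀(0.03934)
= 56.20 · (-1.4051) = -78.97 mV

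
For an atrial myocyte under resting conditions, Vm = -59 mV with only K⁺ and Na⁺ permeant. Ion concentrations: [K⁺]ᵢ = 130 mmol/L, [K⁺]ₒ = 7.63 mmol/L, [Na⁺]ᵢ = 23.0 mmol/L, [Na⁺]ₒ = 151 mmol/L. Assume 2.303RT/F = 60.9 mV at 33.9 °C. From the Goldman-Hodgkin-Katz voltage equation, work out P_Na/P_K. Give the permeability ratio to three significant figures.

0.0427

Let α = P_Na/P_K. GHK: Vm = 60.9·log₁₀[(Kₒ + α·Naₒ)/(Kᵢ + α·Naᵢ)].
10^(Vm/60.9) = 10^(-59.0/60.9) = 0.10745
So 0.10745·(Kᵢ + α·Naᵢ) = Kₒ + α·Naₒ → α = (0.10745·130.0 − 7.63) / (151.0 − 0.10745·23.0)
α = (13.97 − 7.63) / (151.0 − 2.471) = 6.338/148.5 = 0.04267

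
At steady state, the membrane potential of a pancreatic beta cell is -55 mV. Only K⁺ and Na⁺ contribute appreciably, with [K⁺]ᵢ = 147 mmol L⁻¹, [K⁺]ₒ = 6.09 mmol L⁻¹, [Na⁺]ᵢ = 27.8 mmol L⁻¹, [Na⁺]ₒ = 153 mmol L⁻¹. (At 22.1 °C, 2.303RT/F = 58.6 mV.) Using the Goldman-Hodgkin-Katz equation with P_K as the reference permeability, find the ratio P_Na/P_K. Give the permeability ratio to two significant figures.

Let α = P_Na/P_K. GHK: Vm = 58.6·log₁₀[(Kₒ + α·Naₒ)/(Kᵢ + α·Naᵢ)].
10^(Vm/58.6) = 10^(-55.0/58.6) = 0.11519
So 0.11519·(Kᵢ + α·Naᵢ) = Kₒ + α·Naₒ → α = (0.11519·147.0 − 6.09) / (153.0 − 0.11519·27.8)
α = (16.93 − 6.09) / (153.0 − 3.202) = 10.84/149.8 = 0.07239

0.072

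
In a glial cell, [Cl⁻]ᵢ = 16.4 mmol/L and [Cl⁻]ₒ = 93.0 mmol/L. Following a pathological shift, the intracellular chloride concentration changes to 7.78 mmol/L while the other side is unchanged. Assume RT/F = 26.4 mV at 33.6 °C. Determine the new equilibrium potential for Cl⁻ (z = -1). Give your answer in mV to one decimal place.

After the shift: [Cl⁻]_out = 93.0, [Cl⁻]_in = 7.78 mmol/L.
E_new = (26.4/-1)·ln(93.0/7.78) = -26.40 · (2.4810) = -65.50 mV

-65.5 mV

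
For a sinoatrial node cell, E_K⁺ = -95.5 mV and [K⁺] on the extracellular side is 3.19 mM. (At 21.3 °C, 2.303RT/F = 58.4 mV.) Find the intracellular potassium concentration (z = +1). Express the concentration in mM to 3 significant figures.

138 mM

Nernst: E = (58.4/1) · log₁₀([out]/[in]), so log₁₀([out]/[in]) = -95.5 × 1 / 58.4 = -1.6353.
[out]/[in] = 10^(-1.6353) = 0.02316.
[in] = 3.19 / 0.02316 = 137.7 mM.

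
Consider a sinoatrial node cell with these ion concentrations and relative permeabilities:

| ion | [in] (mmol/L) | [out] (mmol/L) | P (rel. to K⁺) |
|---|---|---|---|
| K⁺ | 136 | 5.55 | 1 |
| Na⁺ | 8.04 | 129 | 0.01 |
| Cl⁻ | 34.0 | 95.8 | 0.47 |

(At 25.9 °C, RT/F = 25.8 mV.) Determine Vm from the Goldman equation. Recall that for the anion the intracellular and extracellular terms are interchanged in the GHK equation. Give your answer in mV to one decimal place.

Vm = 25.8 · ln[(Σ P·[cation]ₒ + Σ P·[anion]ᵢ) / (Σ P·[cation]ᵢ + Σ P·[anion]ₒ)]
Numerator = 1×5.55 + 0.01×129 + 0.47×34.0 = 22.82
Denominator = 1×136 + 0.01×8.04 + 0.47×95.8 = 181.1
Vm = 25.8 · ln(0.126) = 25.8 × (-2.0714) = -53.44 mV

-53.4 mV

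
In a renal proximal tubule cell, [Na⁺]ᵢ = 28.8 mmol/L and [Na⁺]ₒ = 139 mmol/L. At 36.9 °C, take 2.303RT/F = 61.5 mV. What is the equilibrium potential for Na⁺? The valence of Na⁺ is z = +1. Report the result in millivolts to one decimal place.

E = (61.5/z) · log₁₀([Na⁺]_out/[Na⁺]_in) with z = +1.
= (61.5/1) · log₁₀(139/28.8) = 61.50 · log₁₀(4.826)
= 61.50 · (0.6836) = 42.04 mV

42.0 mV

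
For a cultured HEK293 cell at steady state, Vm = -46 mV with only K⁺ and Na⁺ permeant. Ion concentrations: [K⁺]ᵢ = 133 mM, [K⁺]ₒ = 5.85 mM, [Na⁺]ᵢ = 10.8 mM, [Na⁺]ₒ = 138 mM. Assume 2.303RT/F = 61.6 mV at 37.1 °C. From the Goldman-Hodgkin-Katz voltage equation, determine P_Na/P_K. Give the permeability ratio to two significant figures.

0.13

Let α = P_Na/P_K. GHK: Vm = 61.6·log₁₀[(Kₒ + α·Naₒ)/(Kᵢ + α·Naᵢ)].
10^(Vm/61.6) = 10^(-46.0/61.6) = 0.17916
So 0.17916·(Kᵢ + α·Naᵢ) = Kₒ + α·Naₒ → α = (0.17916·133.0 − 5.85) / (138.0 − 0.17916·10.8)
α = (23.83 − 5.85) / (138.0 − 1.935) = 17.98/136.1 = 0.1321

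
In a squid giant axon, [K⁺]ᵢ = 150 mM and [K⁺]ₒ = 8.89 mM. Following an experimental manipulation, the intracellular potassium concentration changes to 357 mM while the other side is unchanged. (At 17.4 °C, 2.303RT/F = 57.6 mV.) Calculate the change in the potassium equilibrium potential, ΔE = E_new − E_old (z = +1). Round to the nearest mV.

-22 mV

E_old = (57.6/1)·log₁₀(8.89/150) = -70.69 mV
E_new = (57.6/1)·log₁₀(8.89/357) = -92.38 mV
ΔE = -92.38 − (-70.69) = -21.69 mV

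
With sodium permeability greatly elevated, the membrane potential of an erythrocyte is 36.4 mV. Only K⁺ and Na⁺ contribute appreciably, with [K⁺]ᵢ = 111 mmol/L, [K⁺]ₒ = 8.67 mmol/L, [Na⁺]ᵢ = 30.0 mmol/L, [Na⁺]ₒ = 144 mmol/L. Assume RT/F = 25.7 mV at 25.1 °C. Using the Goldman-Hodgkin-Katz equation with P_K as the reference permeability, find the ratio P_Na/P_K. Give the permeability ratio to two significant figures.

Let α = P_Na/P_K. GHK: Vm = 25.7·ln[(Kₒ + α·Naₒ)/(Kᵢ + α·Naᵢ)].
e^(Vm/25.7) = e^(36.4/25.7) = 4.122
So 4.122·(Kᵢ + α·Naᵢ) = Kₒ + α·Naₒ → α = (4.122·111.0 − 8.67) / (144.0 − 4.122·30.0)
α = (457.5 − 8.67) / (144.0 − 123.7) = 448.9/20.34 = 22.07

22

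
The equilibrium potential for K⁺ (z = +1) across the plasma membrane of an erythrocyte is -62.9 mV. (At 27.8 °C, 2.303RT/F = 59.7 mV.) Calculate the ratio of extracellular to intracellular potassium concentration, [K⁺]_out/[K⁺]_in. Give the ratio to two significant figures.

log₁₀([out]/[in]) = E·z/(59.7) = -62.9 × 1 / 59.7 = -1.0536
[out]/[in] = 10^(-1.0536) = 0.08839

0.088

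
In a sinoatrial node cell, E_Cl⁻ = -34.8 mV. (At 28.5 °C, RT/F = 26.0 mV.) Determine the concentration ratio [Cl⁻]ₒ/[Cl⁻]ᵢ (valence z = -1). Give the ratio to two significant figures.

3.8

ln([out]/[in]) = E·z/(26.0) = -34.8 × -1 / 26.0 = 1.3385
[out]/[in] = e^(1.3385) = 3.813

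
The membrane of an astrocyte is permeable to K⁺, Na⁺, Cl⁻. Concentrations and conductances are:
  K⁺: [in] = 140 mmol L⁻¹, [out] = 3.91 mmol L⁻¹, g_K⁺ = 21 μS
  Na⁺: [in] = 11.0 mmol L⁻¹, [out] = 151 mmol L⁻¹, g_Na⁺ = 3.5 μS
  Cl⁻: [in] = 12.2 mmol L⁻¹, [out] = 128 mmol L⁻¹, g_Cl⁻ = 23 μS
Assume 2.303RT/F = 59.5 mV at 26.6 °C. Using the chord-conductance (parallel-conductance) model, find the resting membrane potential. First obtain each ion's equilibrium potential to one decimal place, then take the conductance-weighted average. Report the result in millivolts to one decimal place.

E_K⁺ = (59.5/1)·log₁₀(3.91/140) = -92.5 mV
E_Na⁺ = (59.5/1)·log₁₀(151/11.0) = 67.7 mV
E_Cl⁻ = (59.5/-1)·log₁₀(128/12.2) = -60.7 mV
Vm = (Σ gᵢEᵢ)/(Σ gᵢ) = (21·-92.5 + 3.5·67.7 + 23·-60.7) / (21 + 3.5 + 23)
= -3101.65 / 47.5 = -65.30 mV

-65.3 mV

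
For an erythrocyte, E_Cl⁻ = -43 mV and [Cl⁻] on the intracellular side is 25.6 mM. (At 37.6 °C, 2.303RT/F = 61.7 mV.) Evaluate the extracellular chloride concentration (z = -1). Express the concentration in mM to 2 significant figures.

130 mM

Nernst: E = (61.7/-1) · log₁₀([out]/[in]), so log₁₀([out]/[in]) = -43.0 × -1 / 61.7 = 0.6969.
[out]/[in] = 10^(0.6969) = 4.976.
[out] = 4.976 × 25.6 = 127.4 mM.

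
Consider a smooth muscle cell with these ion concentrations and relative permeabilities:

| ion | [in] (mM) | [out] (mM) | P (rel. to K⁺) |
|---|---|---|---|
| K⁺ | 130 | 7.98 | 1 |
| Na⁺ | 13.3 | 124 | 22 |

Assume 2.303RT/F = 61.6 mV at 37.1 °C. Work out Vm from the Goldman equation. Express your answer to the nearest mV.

Vm = 61.6 · log₁₀[(Σ P·[cation]ₒ + Σ P·[anion]ᵢ) / (Σ P·[cation]ᵢ + Σ P·[anion]ₒ)]
Numerator = 1×7.98 + 22×124 = 2736
Denominator = 1×130 + 22×13.3 = 422.6
Vm = 61.6 · log₁₀(6.4742) = 61.6 × (0.8112) = 49.97 mV

50 mV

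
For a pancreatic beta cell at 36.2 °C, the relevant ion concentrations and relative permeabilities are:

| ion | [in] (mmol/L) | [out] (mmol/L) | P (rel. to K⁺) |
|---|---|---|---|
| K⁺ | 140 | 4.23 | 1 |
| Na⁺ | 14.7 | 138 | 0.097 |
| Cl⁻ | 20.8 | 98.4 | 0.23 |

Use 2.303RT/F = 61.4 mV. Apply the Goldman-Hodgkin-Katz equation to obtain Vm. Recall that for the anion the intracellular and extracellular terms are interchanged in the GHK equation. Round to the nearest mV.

Vm = 61.4 · log₁₀[(Σ P·[cation]ₒ + Σ P·[anion]ᵢ) / (Σ P·[cation]ᵢ + Σ P·[anion]ₒ)]
Numerator = 1×4.23 + 0.097×138 + 0.23×20.8 = 22.4
Denominator = 1×140 + 0.097×14.7 + 0.23×98.4 = 164.1
Vm = 61.4 · log₁₀(0.13654) = 61.4 × (-0.8647) = -53.10 mV

-53 mV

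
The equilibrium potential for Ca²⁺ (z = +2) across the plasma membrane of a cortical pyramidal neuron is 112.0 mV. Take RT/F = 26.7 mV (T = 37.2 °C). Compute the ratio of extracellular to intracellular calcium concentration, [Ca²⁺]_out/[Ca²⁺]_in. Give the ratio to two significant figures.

4400

ln([out]/[in]) = E·z/(26.7) = 112.0 × 2 / 26.7 = 8.3895
[out]/[in] = e^(8.3895) = 4401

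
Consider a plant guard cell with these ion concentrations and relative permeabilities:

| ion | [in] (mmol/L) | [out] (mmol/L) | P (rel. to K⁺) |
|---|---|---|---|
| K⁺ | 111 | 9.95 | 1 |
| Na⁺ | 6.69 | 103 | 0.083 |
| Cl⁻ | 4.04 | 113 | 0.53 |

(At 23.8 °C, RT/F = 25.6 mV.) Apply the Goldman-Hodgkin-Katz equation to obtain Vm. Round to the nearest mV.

Vm = 25.6 · ln[(Σ P·[cation]ₒ + Σ P·[anion]ᵢ) / (Σ P·[cation]ᵢ + Σ P·[anion]ₒ)]
Numerator = 1×9.95 + 0.083×103 + 0.53×4.04 = 20.64
Denominator = 1×111 + 0.083×6.69 + 0.53×113 = 171.4
Vm = 25.6 · ln(0.12039) = 25.6 × (-2.1170) = -54.20 mV

-54 mV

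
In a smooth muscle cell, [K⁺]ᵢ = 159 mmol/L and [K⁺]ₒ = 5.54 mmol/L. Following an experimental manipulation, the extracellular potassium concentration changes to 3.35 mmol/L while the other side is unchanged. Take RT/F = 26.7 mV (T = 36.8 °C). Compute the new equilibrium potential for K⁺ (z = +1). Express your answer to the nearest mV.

-103 mV

After the shift: [K⁺]_out = 3.35, [K⁺]_in = 159 mmol/L.
E_new = (26.7/1)·ln(3.35/159) = 26.70 · (-3.8599) = -103.06 mV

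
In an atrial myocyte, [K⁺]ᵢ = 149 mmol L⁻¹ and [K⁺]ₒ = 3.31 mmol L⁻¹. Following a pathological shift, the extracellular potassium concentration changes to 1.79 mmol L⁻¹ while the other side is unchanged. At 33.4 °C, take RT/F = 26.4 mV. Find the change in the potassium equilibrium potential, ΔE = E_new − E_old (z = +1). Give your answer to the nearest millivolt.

E_old = (26.4/1)·ln(3.31/149) = -100.50 mV
E_new = (26.4/1)·ln(1.79/149) = -116.73 mV
ΔE = -116.73 − (-100.50) = -16.23 mV

-16 mV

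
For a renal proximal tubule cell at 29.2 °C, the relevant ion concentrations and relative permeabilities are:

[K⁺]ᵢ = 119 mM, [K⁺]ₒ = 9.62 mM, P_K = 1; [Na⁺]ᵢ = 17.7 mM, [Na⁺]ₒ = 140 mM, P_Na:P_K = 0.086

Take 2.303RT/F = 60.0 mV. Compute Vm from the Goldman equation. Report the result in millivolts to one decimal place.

Vm = 60.0 · log₁₀[(Σ P·[cation]ₒ + Σ P·[anion]ᵢ) / (Σ P·[cation]ᵢ + Σ P·[anion]ₒ)]
Numerator = 1×9.62 + 0.086×140 = 21.66
Denominator = 1×119 + 0.086×17.7 = 120.5
Vm = 60.0 · log₁₀(0.17972) = 60.0 × (-0.7454) = -44.72 mV

-44.7 mV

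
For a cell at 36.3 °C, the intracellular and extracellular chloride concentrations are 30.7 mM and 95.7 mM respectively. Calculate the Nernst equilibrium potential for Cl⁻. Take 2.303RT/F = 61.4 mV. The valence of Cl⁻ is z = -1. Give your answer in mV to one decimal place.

E = (61.4/z) · log₁₀([Cl⁻]_out/[Cl⁻]_in) with z = -1.
For an anion, dividing by z = -1 reverses the sign.
= (61.4/-1) · log₁₀(95.7/30.7) = -61.40 · log₁₀(3.117)
= -61.40 · (0.4938) = -30.32 mV

-30.3 mV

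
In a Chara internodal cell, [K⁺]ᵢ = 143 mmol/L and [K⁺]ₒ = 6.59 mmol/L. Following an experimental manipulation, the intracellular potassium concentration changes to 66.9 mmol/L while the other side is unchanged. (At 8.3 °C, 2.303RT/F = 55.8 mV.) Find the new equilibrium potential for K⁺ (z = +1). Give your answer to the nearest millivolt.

After the shift: [K⁺]_out = 6.59, [K⁺]_in = 66.9 mmol/L.
E_new = (55.8/1)·log₁₀(6.59/66.9) = 55.80 · (-1.0065) = -56.16 mV

-56 mV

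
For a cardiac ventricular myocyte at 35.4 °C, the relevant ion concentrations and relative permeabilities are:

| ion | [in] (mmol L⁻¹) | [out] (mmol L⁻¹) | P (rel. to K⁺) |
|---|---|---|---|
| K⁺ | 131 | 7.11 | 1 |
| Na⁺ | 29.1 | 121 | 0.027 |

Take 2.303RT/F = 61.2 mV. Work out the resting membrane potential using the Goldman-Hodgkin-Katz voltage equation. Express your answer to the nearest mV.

-68 mV

Vm = 61.2 · log₁₀[(Σ P·[cation]ₒ + Σ P·[anion]ᵢ) / (Σ P·[cation]ᵢ + Σ P·[anion]ₒ)]
Numerator = 1×7.11 + 0.027×121 = 10.38
Denominator = 1×131 + 0.027×29.1 = 131.8
Vm = 61.2 · log₁₀(0.078741) = 61.2 × (-1.1038) = -67.55 mV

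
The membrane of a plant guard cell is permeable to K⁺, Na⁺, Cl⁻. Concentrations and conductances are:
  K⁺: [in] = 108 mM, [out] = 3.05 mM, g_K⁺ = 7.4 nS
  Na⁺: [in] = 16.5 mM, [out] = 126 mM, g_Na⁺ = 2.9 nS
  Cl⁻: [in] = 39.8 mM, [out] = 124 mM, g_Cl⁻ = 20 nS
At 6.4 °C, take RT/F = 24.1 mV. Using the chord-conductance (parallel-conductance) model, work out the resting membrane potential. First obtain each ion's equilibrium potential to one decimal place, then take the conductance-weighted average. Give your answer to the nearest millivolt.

-34 mV

E_K⁺ = (24.1/1)·ln(3.05/108) = -86.0 mV
E_Na⁺ = (24.1/1)·ln(126/16.5) = 49.0 mV
E_Cl⁻ = (24.1/-1)·ln(124/39.8) = -27.4 mV
Vm = (Σ gᵢEᵢ)/(Σ gᵢ) = (7.4·-86.0 + 2.9·49.0 + 20·-27.4) / (7.4 + 2.9 + 20)
= -1042.30 / 30.3 = -34.40 mV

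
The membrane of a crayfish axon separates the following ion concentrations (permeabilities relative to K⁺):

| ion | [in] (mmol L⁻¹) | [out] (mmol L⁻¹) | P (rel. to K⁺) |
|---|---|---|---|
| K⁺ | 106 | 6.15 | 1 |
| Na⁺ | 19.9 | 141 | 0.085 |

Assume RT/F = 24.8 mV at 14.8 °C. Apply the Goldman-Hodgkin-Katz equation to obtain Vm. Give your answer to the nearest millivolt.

Vm = 24.8 · ln[(Σ P·[cation]ₒ + Σ P·[anion]ᵢ) / (Σ P·[cation]ᵢ + Σ P·[anion]ₒ)]
Numerator = 1×6.15 + 0.085×141 = 18.14
Denominator = 1×106 + 0.085×19.9 = 107.7
Vm = 24.8 · ln(0.1684) = 24.8 × (-1.7814) = -44.18 mV

-44 mV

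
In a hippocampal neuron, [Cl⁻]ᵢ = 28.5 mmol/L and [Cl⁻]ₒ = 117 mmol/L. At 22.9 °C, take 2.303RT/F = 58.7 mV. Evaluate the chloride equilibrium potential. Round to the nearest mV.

E = (58.7/z) · log₁₀([Cl⁻]_out/[Cl⁻]_in) with z = -1.
For an anion, dividing by z = -1 reverses the sign.
= (58.7/-1) · log₁₀(117/28.5) = -58.70 · log₁₀(4.105)
= -58.70 · (0.6133) = -36.00 mV

-36 mV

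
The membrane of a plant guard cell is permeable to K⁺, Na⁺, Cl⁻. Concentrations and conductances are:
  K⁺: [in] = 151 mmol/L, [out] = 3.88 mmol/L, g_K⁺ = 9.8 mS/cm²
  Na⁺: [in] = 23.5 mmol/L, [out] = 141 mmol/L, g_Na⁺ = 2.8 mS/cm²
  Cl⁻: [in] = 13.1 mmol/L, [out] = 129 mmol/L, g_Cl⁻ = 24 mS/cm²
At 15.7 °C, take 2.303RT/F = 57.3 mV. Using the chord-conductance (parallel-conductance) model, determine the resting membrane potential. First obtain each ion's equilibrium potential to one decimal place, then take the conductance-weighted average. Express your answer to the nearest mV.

-58 mV

E_K⁺ = (57.3/1)·log₁₀(3.88/151) = -91.1 mV
E_Na⁺ = (57.3/1)·log₁₀(141/23.5) = 44.6 mV
E_Cl⁻ = (57.3/-1)·log₁₀(129/13.1) = -56.9 mV
Vm = (Σ gᵢEᵢ)/(Σ gᵢ) = (9.8·-91.1 + 2.8·44.6 + 24·-56.9) / (9.8 + 2.8 + 24)
= -2133.50 / 36.6 = -58.29 mV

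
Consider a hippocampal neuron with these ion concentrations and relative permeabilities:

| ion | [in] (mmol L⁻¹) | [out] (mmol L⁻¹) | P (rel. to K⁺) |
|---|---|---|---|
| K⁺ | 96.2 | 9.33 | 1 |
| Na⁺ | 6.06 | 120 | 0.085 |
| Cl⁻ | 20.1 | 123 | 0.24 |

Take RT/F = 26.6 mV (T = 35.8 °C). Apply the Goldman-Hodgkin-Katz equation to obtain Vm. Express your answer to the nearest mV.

Vm = 26.6 · ln[(Σ P·[cation]ₒ + Σ P·[anion]ᵢ) / (Σ P·[cation]ᵢ + Σ P·[anion]ₒ)]
Numerator = 1×9.33 + 0.085×120 + 0.24×20.1 = 24.35
Denominator = 1×96.2 + 0.085×6.06 + 0.24×123 = 126.2
Vm = 26.6 · ln(0.19293) = 26.6 × (-1.6454) = -43.77 mV

-44 mV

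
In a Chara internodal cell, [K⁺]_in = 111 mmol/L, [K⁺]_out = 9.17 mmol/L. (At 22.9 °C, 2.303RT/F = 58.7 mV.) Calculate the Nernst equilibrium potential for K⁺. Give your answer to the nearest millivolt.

E = (58.7/z) · log₁₀([K⁺]_out/[K⁺]_in) with z = +1.
= (58.7/1) · log₁₀(9.17/111) = 58.70 · log₁₀(0.08261)
= 58.70 · (-1.0830) = -63.57 mV

-64 mV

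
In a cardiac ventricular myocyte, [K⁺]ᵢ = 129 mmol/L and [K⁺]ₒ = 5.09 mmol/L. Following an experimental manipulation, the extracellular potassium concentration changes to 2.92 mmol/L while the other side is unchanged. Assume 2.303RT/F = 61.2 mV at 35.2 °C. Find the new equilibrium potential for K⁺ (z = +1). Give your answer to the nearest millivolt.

After the shift: [K⁺]_out = 2.92, [K⁺]_in = 129 mmol/L.
E_new = (61.2/1)·log₁₀(2.92/129) = 61.20 · (-1.6452) = -100.69 mV

-101 mV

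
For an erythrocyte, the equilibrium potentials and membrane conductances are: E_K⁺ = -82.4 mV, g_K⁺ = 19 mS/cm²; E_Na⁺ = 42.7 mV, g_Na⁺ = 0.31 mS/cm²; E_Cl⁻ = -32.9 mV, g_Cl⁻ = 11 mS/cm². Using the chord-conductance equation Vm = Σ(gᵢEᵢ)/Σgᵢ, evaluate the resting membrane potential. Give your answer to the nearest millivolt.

Σ gᵢEᵢ = 19·(-82.4) + 0.31·(42.7) + 11·(-32.9) = -1914.26
Σ gᵢ = 19 + 0.31 + 11 = 30.31
Vm = -1914.26 / 30.31 = -63.16 mV

-63 mV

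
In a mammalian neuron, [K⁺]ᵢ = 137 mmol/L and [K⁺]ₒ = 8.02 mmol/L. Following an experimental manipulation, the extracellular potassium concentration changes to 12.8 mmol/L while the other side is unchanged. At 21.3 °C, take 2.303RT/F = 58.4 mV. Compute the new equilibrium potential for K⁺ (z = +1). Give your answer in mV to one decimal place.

-60.1 mV

After the shift: [K⁺]_out = 12.8, [K⁺]_in = 137 mmol/L.
E_new = (58.4/1)·log₁₀(12.8/137) = 58.40 · (-1.0295) = -60.12 mV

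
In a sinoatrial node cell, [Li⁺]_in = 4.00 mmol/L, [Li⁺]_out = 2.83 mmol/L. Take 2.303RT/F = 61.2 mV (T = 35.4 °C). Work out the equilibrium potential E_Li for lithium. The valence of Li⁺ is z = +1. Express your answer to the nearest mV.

-9 mV

E = (61.2/z) · log₁₀([Li⁺]_out/[Li⁺]_in) with z = +1.
= (61.2/1) · log₁₀(2.83/4.00) = 61.20 · log₁₀(0.7075)
= 61.20 · (-0.1503) = -9.20 mV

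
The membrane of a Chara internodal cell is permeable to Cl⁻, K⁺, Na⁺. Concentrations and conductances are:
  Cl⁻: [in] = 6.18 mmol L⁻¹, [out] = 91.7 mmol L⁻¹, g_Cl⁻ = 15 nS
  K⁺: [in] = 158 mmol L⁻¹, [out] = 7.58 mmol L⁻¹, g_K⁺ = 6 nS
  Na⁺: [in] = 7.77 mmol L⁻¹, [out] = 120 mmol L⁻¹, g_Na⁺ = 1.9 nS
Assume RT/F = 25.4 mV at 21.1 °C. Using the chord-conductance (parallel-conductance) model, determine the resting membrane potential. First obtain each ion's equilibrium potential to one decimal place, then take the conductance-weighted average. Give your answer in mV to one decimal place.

E_Cl⁻ = (25.4/-1)·ln(91.7/6.18) = -68.5 mV
E_K⁺ = (25.4/1)·ln(7.58/158) = -77.1 mV
E_Na⁺ = (25.4/1)·ln(120/7.77) = 69.5 mV
Vm = (Σ gᵢEᵢ)/(Σ gᵢ) = (15·-68.5 + 6·-77.1 + 1.9·69.5) / (15 + 6 + 1.9)
= -1358.05 / 22.9 = -59.30 mV

-59.3 mV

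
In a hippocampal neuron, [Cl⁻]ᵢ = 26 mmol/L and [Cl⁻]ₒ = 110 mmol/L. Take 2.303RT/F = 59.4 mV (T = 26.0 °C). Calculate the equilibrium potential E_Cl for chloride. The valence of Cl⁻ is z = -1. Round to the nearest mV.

-37 mV

E = (59.4/z) · log₁₀([Cl⁻]_out/[Cl⁻]_in) with z = -1.
For an anion, dividing by z = -1 reverses the sign.
= (59.4/-1) · log₁₀(110/26) = -59.40 · log₁₀(4.231)
= -59.40 · (0.6264) = -37.21 mV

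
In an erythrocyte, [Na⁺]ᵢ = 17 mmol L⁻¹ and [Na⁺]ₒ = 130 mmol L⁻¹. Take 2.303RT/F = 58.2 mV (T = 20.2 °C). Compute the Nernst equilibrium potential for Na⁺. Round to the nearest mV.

51 mV

E = (58.2/z) · log₁₀([Na⁺]_out/[Na⁺]_in) with z = +1.
= (58.2/1) · log₁₀(130/17) = 58.20 · log₁₀(7.647)
= 58.20 · (0.8835) = 51.42 mV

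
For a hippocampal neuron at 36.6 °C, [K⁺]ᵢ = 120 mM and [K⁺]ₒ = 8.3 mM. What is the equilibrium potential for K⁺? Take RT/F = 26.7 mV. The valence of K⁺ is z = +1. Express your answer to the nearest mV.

-71 mV

E = (26.7/z) · ln([K⁺]_out/[K⁺]_in) with z = +1.
= (26.7/1) · ln(8.3/120) = 26.70 · ln(0.06917)
= 26.70 · (-2.6712) = -71.32 mV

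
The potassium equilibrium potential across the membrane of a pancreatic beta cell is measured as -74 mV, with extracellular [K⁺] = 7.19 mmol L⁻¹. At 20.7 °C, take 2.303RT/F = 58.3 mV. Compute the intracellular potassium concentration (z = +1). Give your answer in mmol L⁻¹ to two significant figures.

Nernst: E = (58.3/1) · log₁₀([out]/[in]), so log₁₀([out]/[in]) = -74.0 × 1 / 58.3 = -1.2693.
[out]/[in] = 10^(-1.2693) = 0.05379.
[in] = 7.19 / 0.05379 = 133.7 mmol L⁻¹.

130 mmol L⁻¹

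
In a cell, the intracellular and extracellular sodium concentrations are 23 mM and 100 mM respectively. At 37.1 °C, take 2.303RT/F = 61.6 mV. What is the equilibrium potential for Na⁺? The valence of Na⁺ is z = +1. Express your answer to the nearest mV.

39 mV

E = (61.6/z) · log₁₀([Na⁺]_out/[Na⁺]_in) with z = +1.
= (61.6/1) · log₁₀(100/23) = 61.60 · log₁₀(4.348)
= 61.60 · (0.6383) = 39.32 mV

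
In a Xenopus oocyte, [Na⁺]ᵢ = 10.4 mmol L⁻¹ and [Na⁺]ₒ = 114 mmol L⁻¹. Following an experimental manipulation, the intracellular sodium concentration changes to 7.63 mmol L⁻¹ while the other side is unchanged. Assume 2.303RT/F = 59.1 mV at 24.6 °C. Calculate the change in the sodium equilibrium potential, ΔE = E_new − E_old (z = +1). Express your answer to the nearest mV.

E_old = (59.1/1)·log₁₀(114/10.4) = 61.46 mV
E_new = (59.1/1)·log₁₀(114/7.63) = 69.41 mV
ΔE = 69.41 − (61.46) = 7.95 mV

8 mV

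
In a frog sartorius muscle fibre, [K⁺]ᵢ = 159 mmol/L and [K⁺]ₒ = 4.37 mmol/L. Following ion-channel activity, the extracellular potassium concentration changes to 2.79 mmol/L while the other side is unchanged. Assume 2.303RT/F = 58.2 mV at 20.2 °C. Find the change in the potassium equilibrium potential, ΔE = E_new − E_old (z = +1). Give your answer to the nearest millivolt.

-11 mV

E_old = (58.2/1)·log₁₀(4.37/159) = -90.85 mV
E_new = (58.2/1)·log₁₀(2.79/159) = -102.19 mV
ΔE = -102.19 − (-90.85) = -11.34 mV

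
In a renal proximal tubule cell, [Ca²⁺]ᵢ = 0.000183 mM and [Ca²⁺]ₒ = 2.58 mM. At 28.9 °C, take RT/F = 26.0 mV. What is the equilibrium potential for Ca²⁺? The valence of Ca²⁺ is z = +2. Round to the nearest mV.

124 mV

E = (26.0/z) · ln([Ca²⁺]_out/[Ca²⁺]_in) with z = +2.
= (26.0/2) · ln(2.58/0.000183) = 13.00 · ln(1.41e+04)
= 13.00 · (9.5538) = 124.20 mV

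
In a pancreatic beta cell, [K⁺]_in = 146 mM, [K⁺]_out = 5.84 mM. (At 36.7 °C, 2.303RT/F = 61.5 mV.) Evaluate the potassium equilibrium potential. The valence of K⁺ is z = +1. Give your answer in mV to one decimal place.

-86.0 mV

E = (61.5/z) · log₁₀([K⁺]_out/[K⁺]_in) with z = +1.
= (61.5/1) · log₁₀(5.84/146) = 61.50 · log₁₀(0.04)
= 61.50 · (-1.3979) = -85.97 mV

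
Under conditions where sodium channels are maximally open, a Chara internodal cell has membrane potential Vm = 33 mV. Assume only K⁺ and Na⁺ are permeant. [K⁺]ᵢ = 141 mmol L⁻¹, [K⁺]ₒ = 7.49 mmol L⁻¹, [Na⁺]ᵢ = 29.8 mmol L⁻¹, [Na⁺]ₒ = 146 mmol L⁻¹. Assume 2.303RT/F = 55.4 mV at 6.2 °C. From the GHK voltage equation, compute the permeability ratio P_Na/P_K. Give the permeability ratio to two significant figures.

Let α = P_Na/P_K. GHK: Vm = 55.4·log₁₀[(Kₒ + α·Naₒ)/(Kᵢ + α·Naᵢ)].
10^(Vm/55.4) = 10^(33.0/55.4) = 3.9416
So 3.9416·(Kᵢ + α·Naᵢ) = Kₒ + α·Naₒ → α = (3.9416·141.0 − 7.49) / (146.0 − 3.9416·29.8)
α = (555.8 − 7.49) / (146.0 − 117.5) = 548.3/28.54 = 19.21

19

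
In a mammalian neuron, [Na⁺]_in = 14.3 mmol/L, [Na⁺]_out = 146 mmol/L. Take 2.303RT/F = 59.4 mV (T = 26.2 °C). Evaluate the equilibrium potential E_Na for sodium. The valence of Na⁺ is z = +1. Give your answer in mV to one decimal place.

E = (59.4/z) · log₁₀([Na⁺]_out/[Na⁺]_in) with z = +1.
= (59.4/1) · log₁₀(146/14.3) = 59.40 · log₁₀(10.21)
= 59.40 · (1.0090) = 59.94 mV

59.9 mV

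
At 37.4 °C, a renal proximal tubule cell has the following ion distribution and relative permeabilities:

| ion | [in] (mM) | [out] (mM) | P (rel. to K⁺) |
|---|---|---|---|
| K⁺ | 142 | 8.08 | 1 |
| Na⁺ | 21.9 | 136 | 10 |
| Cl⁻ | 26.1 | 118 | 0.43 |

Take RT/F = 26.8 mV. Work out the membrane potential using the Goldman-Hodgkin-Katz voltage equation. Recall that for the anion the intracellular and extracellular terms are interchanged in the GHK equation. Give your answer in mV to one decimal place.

32.4 mV

Vm = 26.8 · ln[(Σ P·[cation]ₒ + Σ P·[anion]ᵢ) / (Σ P·[cation]ᵢ + Σ P·[anion]ₒ)]
Numerator = 1×8.08 + 10×136 + 0.43×26.1 = 1379
Denominator = 1×142 + 10×21.9 + 0.43×118 = 411.7
Vm = 26.8 · ln(3.3499) = 26.8 × (1.2089) = 32.40 mV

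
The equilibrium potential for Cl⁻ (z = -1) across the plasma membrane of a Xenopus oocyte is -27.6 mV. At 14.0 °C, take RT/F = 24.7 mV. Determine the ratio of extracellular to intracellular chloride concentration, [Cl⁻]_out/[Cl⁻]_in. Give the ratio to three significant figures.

ln([out]/[in]) = E·z/(24.7) = -27.6 × -1 / 24.7 = 1.1174
[out]/[in] = e^(1.1174) = 3.057

3.06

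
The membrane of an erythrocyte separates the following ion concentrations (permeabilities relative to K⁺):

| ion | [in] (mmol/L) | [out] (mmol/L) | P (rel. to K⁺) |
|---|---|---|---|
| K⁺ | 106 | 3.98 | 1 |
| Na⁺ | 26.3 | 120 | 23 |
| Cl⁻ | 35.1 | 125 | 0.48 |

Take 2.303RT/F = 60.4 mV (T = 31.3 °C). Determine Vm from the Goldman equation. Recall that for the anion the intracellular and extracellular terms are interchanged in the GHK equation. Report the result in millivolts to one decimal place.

33.7 mV

Vm = 60.4 · log₁₀[(Σ P·[cation]ₒ + Σ P·[anion]ᵢ) / (Σ P·[cation]ᵢ + Σ P·[anion]ₒ)]
Numerator = 1×3.98 + 23×120 + 0.48×35.1 = 2781
Denominator = 1×106 + 23×26.3 + 0.48×125 = 770.9
Vm = 60.4 · log₁₀(3.6072) = 60.4 × (0.5572) = 33.65 mV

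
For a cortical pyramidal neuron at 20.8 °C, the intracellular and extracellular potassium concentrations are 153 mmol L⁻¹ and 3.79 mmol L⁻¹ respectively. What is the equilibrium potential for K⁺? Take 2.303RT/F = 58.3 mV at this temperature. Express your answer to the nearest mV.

E = (58.3/z) · log₁₀([K⁺]_out/[K⁺]_in) with z = +1.
= (58.3/1) · log₁₀(3.79/153) = 58.30 · log₁₀(0.02477)
= 58.30 · (-1.6061) = -93.63 mV

-94 mV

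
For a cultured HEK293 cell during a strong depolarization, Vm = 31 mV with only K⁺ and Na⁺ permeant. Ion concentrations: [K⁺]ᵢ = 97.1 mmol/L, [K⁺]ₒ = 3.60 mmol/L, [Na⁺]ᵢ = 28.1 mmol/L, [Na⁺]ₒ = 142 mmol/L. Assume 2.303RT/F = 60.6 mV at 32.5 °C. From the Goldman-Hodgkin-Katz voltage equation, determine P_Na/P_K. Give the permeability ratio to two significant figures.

Let α = P_Na/P_K. GHK: Vm = 60.6·log₁₀[(Kₒ + α·Naₒ)/(Kᵢ + α·Naᵢ)].
10^(Vm/60.6) = 10^(31.0/60.6) = 3.2475
So 3.2475·(Kᵢ + α·Naᵢ) = Kₒ + α·Naₒ → α = (3.2475·97.1 − 3.6) / (142.0 − 3.2475·28.1)
α = (315.3 − 3.6) / (142.0 − 91.26) = 311.7/50.74 = 6.143

6.1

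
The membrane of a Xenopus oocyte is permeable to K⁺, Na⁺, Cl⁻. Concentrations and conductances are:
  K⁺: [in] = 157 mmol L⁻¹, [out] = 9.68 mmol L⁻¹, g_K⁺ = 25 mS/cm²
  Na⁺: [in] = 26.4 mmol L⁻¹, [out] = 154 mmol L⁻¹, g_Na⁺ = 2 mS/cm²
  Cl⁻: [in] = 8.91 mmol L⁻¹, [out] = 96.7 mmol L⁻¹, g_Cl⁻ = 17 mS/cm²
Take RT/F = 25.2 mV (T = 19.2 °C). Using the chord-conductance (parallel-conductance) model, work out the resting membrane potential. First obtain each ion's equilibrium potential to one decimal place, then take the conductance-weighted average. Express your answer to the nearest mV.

E_K⁺ = (25.2/1)·ln(9.68/157) = -70.2 mV
E_Na⁺ = (25.2/1)·ln(154/26.4) = 44.4 mV
E_Cl⁻ = (25.2/-1)·ln(96.7/8.91) = -60.1 mV
Vm = (Σ gᵢEᵢ)/(Σ gᵢ) = (25·-70.2 + 2·44.4 + 17·-60.1) / (25 + 2 + 17)
= -2687.90 / 44 = -61.09 mV

-61 mV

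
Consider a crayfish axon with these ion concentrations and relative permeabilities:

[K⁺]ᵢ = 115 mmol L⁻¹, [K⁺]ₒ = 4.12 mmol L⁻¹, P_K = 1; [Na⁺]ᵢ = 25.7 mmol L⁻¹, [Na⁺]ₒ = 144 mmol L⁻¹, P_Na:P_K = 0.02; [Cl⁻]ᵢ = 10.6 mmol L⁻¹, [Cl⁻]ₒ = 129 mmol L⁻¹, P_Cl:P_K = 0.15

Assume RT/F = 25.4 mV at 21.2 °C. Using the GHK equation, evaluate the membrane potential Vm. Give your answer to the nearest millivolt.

Vm = 25.4 · ln[(Σ P·[cation]ₒ + Σ P·[anion]ᵢ) / (Σ P·[cation]ᵢ + Σ P·[anion]ₒ)]
Numerator = 1×4.12 + 0.02×144 + 0.15×10.6 = 8.59
Denominator = 1×115 + 0.02×25.7 + 0.15×129 = 134.9
Vm = 25.4 · ln(0.063694) = 25.4 × (-2.7537) = -69.94 mV

-70 mV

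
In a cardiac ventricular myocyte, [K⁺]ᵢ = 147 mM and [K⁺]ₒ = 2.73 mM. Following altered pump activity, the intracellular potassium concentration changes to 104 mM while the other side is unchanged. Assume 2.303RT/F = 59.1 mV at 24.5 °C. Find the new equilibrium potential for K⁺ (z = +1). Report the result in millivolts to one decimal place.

-93.4 mV

After the shift: [K⁺]_out = 2.73, [K⁺]_in = 104 mM.
E_new = (59.1/1)·log₁₀(2.73/104) = 59.10 · (-1.5809) = -93.43 mV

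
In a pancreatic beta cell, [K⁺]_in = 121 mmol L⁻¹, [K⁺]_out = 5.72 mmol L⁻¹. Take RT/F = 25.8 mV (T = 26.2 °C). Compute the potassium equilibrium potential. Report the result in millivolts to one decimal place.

-78.7 mV

E = (25.8/z) · ln([K⁺]_out/[K⁺]_in) with z = +1.
= (25.8/1) · ln(5.72/121) = 25.80 · ln(0.04727)
= 25.80 · (-3.0518) = -78.74 mV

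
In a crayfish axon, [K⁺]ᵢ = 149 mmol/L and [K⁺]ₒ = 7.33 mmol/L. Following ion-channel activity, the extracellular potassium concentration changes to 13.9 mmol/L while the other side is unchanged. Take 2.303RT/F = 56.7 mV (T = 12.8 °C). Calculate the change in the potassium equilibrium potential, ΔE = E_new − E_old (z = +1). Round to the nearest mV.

16 mV

E_old = (56.7/1)·log₁₀(7.33/149) = -74.17 mV
E_new = (56.7/1)·log₁₀(13.9/149) = -58.41 mV
ΔE = -58.41 − (-74.17) = 15.76 mV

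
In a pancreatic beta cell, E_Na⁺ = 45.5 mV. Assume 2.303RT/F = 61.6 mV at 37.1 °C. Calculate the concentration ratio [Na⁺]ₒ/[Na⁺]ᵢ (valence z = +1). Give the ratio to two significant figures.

log₁₀([out]/[in]) = E·z/(61.6) = 45.5 × 1 / 61.6 = 0.7386
[out]/[in] = 10^(0.7386) = 5.478

5.5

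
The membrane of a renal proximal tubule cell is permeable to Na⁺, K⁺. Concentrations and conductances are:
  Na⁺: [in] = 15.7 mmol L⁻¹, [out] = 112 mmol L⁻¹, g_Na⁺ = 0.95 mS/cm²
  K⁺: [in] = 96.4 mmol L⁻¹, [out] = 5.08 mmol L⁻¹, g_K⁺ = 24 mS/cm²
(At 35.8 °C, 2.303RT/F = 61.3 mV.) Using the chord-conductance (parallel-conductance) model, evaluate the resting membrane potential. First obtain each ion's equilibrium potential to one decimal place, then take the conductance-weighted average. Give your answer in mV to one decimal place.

-73.4 mV

E_Na⁺ = (61.3/1)·log₁₀(112/15.7) = 52.3 mV
E_K⁺ = (61.3/1)·log₁₀(5.08/96.4) = -78.4 mV
Vm = (Σ gᵢEᵢ)/(Σ gᵢ) = (0.95·52.3 + 24·-78.4) / (0.95 + 24)
= -1831.92 / 24.95 = -73.42 mV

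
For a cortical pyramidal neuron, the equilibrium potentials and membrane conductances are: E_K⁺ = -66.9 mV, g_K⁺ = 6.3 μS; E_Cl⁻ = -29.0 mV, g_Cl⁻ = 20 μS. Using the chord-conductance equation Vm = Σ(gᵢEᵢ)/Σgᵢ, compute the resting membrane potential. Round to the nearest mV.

Σ gᵢEᵢ = 6.3·(-66.9) + 20·(-29.0) = -1001.47
Σ gᵢ = 6.3 + 20 = 26.3
Vm = -1001.47 / 26.3 = -38.08 mV

-38 mV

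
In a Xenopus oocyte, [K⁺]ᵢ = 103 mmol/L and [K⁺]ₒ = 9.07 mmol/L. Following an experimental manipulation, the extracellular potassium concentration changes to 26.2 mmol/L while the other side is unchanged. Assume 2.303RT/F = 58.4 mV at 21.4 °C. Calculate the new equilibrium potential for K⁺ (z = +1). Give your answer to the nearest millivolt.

After the shift: [K⁺]_out = 26.2, [K⁺]_in = 103 mmol/L.
E_new = (58.4/1)·log₁₀(26.2/103) = 58.40 · (-0.5945) = -34.72 mV

-35 mV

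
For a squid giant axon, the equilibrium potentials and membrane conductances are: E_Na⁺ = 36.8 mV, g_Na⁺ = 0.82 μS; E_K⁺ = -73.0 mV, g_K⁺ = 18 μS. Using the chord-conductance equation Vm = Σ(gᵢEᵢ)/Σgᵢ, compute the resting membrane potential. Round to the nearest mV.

Σ gᵢEᵢ = 0.82·(36.8) + 18·(-73.0) = -1283.82
Σ gᵢ = 0.82 + 18 = 18.82
Vm = -1283.82 / 18.82 = -68.22 mV

-68 mV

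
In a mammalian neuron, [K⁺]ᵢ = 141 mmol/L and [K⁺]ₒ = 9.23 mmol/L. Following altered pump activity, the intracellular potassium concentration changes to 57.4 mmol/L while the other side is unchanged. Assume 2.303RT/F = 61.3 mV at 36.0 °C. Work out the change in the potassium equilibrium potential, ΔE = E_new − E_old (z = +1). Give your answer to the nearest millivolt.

E_old = (61.3/1)·log₁₀(9.23/141) = -72.58 mV
E_new = (61.3/1)·log₁₀(9.23/57.4) = -48.65 mV
ΔE = -48.65 − (-72.58) = 23.93 mV

24 mV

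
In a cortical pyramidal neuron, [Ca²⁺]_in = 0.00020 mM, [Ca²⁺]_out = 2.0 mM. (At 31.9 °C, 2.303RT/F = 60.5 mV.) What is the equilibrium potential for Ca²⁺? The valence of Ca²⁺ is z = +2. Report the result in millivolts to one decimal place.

121.0 mV

E = (60.5/z) · log₁₀([Ca²⁺]_out/[Ca²⁺]_in) with z = +2.
= (60.5/2) · log₁₀(2.0/0.00020) = 30.25 · log₁₀(1e+04)
= 30.25 · (4.0000) = 121.00 mV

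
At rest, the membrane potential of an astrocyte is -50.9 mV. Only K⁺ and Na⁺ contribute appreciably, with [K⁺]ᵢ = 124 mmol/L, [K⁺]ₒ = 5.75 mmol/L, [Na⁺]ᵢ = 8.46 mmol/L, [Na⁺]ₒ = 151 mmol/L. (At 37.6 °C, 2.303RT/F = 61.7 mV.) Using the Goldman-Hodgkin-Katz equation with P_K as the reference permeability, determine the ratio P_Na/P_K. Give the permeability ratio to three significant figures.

0.0855

Let α = P_Na/P_K. GHK: Vm = 61.7·log₁₀[(Kₒ + α·Naₒ)/(Kᵢ + α·Naᵢ)].
10^(Vm/61.7) = 10^(-50.9/61.7) = 0.14964
So 0.14964·(Kᵢ + α·Naᵢ) = Kₒ + α·Naₒ → α = (0.14964·124.0 − 5.75) / (151.0 − 0.14964·8.46)
α = (18.56 − 5.75) / (151.0 − 1.266) = 12.81/149.7 = 0.08552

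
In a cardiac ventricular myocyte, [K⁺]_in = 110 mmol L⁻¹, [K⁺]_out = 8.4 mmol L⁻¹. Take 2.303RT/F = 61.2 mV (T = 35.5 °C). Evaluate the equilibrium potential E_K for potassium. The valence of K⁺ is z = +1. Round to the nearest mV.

E = (61.2/z) · log₁₀([K⁺]_out/[K⁺]_in) with z = +1.
= (61.2/1) · log₁₀(8.4/110) = 61.20 · log₁₀(0.07636)
= 61.20 · (-1.1171) = -68.37 mV

-68 mV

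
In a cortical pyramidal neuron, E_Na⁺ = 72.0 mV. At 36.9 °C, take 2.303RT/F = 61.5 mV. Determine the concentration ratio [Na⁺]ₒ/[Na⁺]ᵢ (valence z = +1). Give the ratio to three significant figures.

14.8

log₁₀([out]/[in]) = E·z/(61.5) = 72.0 × 1 / 61.5 = 1.1707
[out]/[in] = 10^(1.1707) = 14.82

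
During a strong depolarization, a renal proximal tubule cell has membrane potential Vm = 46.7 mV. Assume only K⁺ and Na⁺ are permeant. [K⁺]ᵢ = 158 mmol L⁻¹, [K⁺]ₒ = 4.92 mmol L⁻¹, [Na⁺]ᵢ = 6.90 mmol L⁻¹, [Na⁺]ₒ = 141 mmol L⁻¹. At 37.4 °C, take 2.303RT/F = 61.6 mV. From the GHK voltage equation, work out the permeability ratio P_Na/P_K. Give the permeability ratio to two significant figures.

8.9

Let α = P_Na/P_K. GHK: Vm = 61.6·log₁₀[(Kₒ + α·Naₒ)/(Kᵢ + α·Naᵢ)].
10^(Vm/61.6) = 10^(46.7/61.6) = 5.7295
So 5.7295·(Kᵢ + α·Naᵢ) = Kₒ + α·Naₒ → α = (5.7295·158.0 − 4.92) / (141.0 − 5.7295·6.9)
α = (905.3 − 4.92) / (141.0 − 39.53) = 900.3/101.5 = 8.873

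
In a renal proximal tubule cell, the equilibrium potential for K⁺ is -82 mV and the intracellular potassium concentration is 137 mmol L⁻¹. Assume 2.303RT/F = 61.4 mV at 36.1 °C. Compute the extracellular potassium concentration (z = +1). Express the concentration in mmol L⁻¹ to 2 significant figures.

6.3 mmol L⁻¹

Nernst: E = (61.4/1) · log₁₀([out]/[in]), so log₁₀([out]/[in]) = -82.0 × 1 / 61.4 = -1.3355.
[out]/[in] = 10^(-1.3355) = 0.04618.
[out] = 0.04618 × 137 = 6.327 mmol L⁻¹.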